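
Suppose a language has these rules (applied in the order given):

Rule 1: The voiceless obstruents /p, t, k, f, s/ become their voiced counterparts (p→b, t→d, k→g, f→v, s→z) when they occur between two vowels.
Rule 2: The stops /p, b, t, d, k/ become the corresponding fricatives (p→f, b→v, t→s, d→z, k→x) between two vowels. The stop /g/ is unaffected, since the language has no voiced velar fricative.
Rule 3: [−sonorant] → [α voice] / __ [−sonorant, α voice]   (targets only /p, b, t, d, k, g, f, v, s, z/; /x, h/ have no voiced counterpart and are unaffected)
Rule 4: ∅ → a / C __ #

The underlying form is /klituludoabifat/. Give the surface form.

Rule 1 (intervocalic voicing): /t/ is a voiceless obstruent between vowels /i/ and /u/, so it voices to [d]. /f/ is a voiceless obstruent between vowels /i/ and /a/, so it voices to [v]. /klituludoabifat/ → kliduludoabivat.
Rule 2 (intervocalic spirantization): /d/ is a stop between vowels /i/ and /u/, so it spirantizes to the fricative [z]. /d/ is a stop between vowels /u/ and /o/, so it spirantizes to the fricative [z]. /b/ is a stop between vowels /a/ and /i/, so it spirantizes to the fricative [v]. /kliduludoabivat/ → klizuluzoavivat.
Rule 3 (regressive voicing assimilation): no segment meets the environment; /klizuluzoavivat/ is unchanged.
Rule 4 (final a-epenthesis): the form ends in the consonant /t/, so [a] is inserted word-finally. /klizuluzoavivat/ → klizuluzoavivata.

klizuluzoavivata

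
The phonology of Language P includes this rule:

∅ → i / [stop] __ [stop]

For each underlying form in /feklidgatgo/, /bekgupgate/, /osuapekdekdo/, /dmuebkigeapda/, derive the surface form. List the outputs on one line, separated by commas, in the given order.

feklidigatigo, bekigupigate, osuapekidekido, dmuebikigeapida

/feklidgatgo/: /d/ and /g/ form a stop–stop cluster, so [i] is inserted between them. /t/ and /g/ form a stop–stop cluster, so [i] is inserted between them. → [feklidigatigo].
/bekgupgate/: /k/ and /g/ form a stop–stop cluster, so [i] is inserted between them. /p/ and /g/ form a stop–stop cluster, so [i] is inserted between them. → [bekigupigate].
/osuapekdekdo/: /k/ and /d/ form a stop–stop cluster, so [i] is inserted between them. /k/ and /d/ form a stop–stop cluster, so [i] is inserted between them. → [osuapekidekido].
/dmuebkigeapda/: /b/ and /k/ form a stop–stop cluster, so [i] is inserted between them. /p/ and /d/ form a stop–stop cluster, so [i] is inserted between them. → [dmuebikigeapida].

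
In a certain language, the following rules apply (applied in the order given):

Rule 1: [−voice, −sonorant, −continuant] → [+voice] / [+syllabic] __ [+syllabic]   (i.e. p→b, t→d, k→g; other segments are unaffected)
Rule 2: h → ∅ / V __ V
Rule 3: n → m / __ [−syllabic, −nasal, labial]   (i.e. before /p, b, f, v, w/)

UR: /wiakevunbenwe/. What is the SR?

Rule 1 (intervocalic voicing): /k/ is a voiceless stop between vowels /a/ and /e/, so it voices to [g]. /wiakevunbenwe/ → wiagevunbenwe.
Rule 2 (intervocalic h-deletion): no segment meets the environment; /wiagevunbenwe/ is unchanged.
Rule 3 (nasal place assimilation): /n/ precedes the labial consonant /b/, so it assimilates in place to [m]. /n/ precedes the labial consonant /w/, so it assimilates in place to [m]. /wiagevunbenwe/ → wiagevumbemwe.

wiagevumbemwe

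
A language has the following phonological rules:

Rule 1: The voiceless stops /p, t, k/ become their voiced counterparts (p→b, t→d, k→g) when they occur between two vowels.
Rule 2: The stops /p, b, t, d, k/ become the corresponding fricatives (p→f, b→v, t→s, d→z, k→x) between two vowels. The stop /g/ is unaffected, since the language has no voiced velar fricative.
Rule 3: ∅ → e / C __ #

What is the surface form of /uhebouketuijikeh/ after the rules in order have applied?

uhevougezuijigehe

Rule 1 (intervocalic voicing): /k/ is a voiceless stop between vowels /u/ and /e/, so it voices to [g]. /t/ is a voiceless stop between vowels /e/ and /u/, so it voices to [d]. /k/ is a voiceless stop between vowels /i/ and /e/, so it voices to [g]. /uhebouketuijikeh/ → uhebougeduijigeh.
Rule 2 (intervocalic spirantization): /b/ is a stop between vowels /e/ and /o/, so it spirantizes to the fricative [v]. /d/ is a stop between vowels /e/ and /u/, so it spirantizes to the fricative [z]. /uhebougeduijigeh/ → uhevougezuijigeh.
Rule 3 (final e-epenthesis): the form ends in the consonant /h/, so [e] is inserted word-finally. /uhevougezuijigeh/ → uhevougezuijigehe.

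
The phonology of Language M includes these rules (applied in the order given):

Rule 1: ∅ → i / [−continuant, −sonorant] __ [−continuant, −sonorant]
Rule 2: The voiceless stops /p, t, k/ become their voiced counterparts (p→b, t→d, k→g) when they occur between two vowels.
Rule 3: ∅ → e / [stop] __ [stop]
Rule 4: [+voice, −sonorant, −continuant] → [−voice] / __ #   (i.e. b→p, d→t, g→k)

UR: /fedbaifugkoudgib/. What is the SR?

Rule 1 (stop-cluster i-epenthesis): /d/ and /b/ form a stop–stop cluster, so [i] is inserted between them. /g/ and /k/ form a stop–stop cluster, so [i] is inserted between them. /d/ and /g/ form a stop–stop cluster, so [i] is inserted between them. /fedbaifugkoudgib/ → fedibaifugikoudigib.
Rule 2 (intervocalic voicing): /k/ is a voiceless stop between vowels /i/ and /o/, so it voices to [g]. /fedibaifugikoudigib/ → fedibaifugigoudigib.
Rule 3 (stop-cluster e-epenthesis): no segment meets the environment; /fedibaifugigoudigib/ is unchanged.
Rule 4 (final devoicing): /b/ is a voiced stop in word-final position, so it devoices to [p]. /fedibaifugigoudigib/ → fedibaifugigoudigip.

fedibaifugigoudigip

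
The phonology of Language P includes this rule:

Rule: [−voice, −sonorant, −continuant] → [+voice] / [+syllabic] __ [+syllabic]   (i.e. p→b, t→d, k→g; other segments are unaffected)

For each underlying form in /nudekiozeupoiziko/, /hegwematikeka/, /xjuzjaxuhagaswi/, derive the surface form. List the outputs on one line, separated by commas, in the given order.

/nudekiozeupoiziko/: /k/ is a voiceless stop between vowels /e/ and /i/, so it voices to [g]. /p/ is a voiceless stop between vowels /u/ and /o/, so it voices to [b]. /k/ is a voiceless stop between vowels /i/ and /o/, so it voices to [g]. → [nudegiozeuboizigo].
/hegwematikeka/: /t/ is a voiceless stop between vowels /a/ and /i/, so it voices to [d]. /k/ is a voiceless stop between vowels /i/ and /e/, so it voices to [g]. /k/ is a voiceless stop between vowels /e/ and /a/, so it voices to [g]. → [hegwemadigega].
/xjuzjaxuhagaswi/: the rule's environment is not met; surfaces unchanged as [xjuzjaxuhagaswi].

nudegiozeuboizigo, hegwemadigega, xjuzjaxuhagaswi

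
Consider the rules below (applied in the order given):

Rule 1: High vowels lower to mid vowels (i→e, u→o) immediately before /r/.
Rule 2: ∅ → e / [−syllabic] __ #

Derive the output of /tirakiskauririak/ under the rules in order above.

Rule 1 (pre-rhotic lowering): /i/ is a high vowel immediately before /r/, so it lowers to [e]. /u/ is a high vowel immediately before /r/, so it lowers to [o]. /i/ is a high vowel immediately before /r/, so it lowers to [e]. /tirakiskauririak/ → terakiskaoreriak.
Rule 2 (final e-epenthesis): the form ends in the consonant /k/, so [e] is inserted word-finally. /terakiskaoreriak/ → terakiskaoreriake.

terakiskaoreriake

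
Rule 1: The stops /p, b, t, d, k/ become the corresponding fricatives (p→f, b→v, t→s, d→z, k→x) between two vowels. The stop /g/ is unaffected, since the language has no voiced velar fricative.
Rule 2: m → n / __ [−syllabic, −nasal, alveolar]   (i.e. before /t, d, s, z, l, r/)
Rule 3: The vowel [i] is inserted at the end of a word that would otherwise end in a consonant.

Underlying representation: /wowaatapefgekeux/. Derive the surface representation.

wowaasafefgexeuxi

Rule 1 (intervocalic spirantization): /t/ is a stop between vowels /a/ and /a/, so it spirantizes to the fricative [s]. /p/ is a stop between vowels /a/ and /e/, so it spirantizes to the fricative [f]. /k/ is a stop between vowels /e/ and /e/, so it spirantizes to the fricative [x]. /wowaatapefgekeux/ → wowaasafefgexeux.
Rule 2 (nasal place assimilation): no segment meets the environment; /wowaasafefgexeux/ is unchanged.
Rule 3 (final i-epenthesis): the form ends in the consonant /x/, so [i] is inserted word-finally. /wowaasafefgexeux/ → wowaasafefgexeuxi.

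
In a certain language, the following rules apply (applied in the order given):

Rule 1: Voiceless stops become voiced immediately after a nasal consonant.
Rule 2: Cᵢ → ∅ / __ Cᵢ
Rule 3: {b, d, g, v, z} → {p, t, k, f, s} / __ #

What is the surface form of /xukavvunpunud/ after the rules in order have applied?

xukavunbunut

Rule 1 (post-nasal voicing): /p/ is a voiceless stop immediately after the nasal /n/, so it voices to [b]. /xukavvunpunud/ → xukavvunbunud.
Rule 2 (degemination): /vv/ is a geminate; the first /v/ deletes. /xukavvunbunud/ → xukavunbunud.
Rule 3 (final devoicing): /d/ is a voiced obstruent in word-final position, so it devoices to [t]. /xukavunbunud/ → xukavunbunut.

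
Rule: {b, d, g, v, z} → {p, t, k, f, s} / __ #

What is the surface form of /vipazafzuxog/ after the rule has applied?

vipazafzuxok

Scanning /vipazafzuxog/: /v/ at position 1 is not in the conditioning environment; /z/ at position 5 is not in the conditioning environment; /z/ at position 8 is not in the conditioning environment; /g/ is a voiced obstruent in word-final position, so it devoices to [k].
Result: [vipazafzuxok].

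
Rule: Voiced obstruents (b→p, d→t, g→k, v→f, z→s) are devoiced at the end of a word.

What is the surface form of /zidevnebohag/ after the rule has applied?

/g/ is a voiced obstruent in word-final position, so it devoices to [k].
The other instances of /z/, /d/, /v/, /b/ do not occur in the required environment and remain unchanged.
Surface form: [zidevnebohak].

zidevnebohak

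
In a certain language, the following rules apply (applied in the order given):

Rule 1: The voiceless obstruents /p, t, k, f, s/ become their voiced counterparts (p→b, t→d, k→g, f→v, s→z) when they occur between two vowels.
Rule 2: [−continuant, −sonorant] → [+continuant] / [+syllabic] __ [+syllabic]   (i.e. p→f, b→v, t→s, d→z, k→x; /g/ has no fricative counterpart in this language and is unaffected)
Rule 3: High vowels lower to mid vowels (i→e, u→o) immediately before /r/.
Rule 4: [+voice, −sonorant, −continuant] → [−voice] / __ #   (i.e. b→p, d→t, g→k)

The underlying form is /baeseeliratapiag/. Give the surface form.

baezeelerazaviak

Rule 1 (intervocalic voicing): /s/ is a voiceless obstruent between vowels /e/ and /e/, so it voices to [z]. /t/ is a voiceless obstruent between vowels /a/ and /a/, so it voices to [d]. /p/ is a voiceless obstruent between vowels /a/ and /i/, so it voices to [b]. /baeseeliratapiag/ → baezeeliradabiag.
Rule 2 (intervocalic spirantization): /d/ is a stop between vowels /a/ and /a/, so it spirantizes to the fricative [z]. /b/ is a stop between vowels /a/ and /i/, so it spirantizes to the fricative [v]. /baezeeliradabiag/ → baezeelirazaviag.
Rule 3 (pre-rhotic lowering): /i/ is a high vowel immediately before /r/, so it lowers to [e]. /baezeelirazaviag/ → baezeelerazaviag.
Rule 4 (final devoicing): /g/ is a voiced stop in word-final position, so it devoices to [k]. /baezeelerazaviag/ → baezeelerazaviak.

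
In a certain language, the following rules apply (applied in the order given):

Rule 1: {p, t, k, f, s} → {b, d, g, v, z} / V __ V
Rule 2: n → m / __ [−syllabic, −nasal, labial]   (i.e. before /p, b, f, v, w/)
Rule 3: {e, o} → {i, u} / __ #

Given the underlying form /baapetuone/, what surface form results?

baabeduoni

Rule 1 (intervocalic voicing): /p/ is a voiceless obstruent between vowels /a/ and /e/, so it voices to [b]. /t/ is a voiceless obstruent between vowels /e/ and /u/, so it voices to [d]. /baapetuone/ → baabeduone.
Rule 2 (nasal place assimilation): no segment meets the environment; /baabeduone/ is unchanged.
Rule 3 (final vowel raising): /e/ is a mid vowel in word-final position, so it raises to [i]. /baabeduone/ → baabeduoni.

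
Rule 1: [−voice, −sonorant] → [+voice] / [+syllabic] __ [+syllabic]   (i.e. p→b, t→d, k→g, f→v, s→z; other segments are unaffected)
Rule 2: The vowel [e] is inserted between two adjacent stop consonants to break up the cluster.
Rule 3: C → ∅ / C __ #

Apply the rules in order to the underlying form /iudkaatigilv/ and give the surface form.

Rule 1 (intervocalic voicing): /t/ is a voiceless obstruent between vowels /a/ and /i/, so it voices to [d]. /iudkaatigilv/ → iudkaadigilv.
Rule 2 (stop-cluster e-epenthesis): /d/ and /k/ form a stop–stop cluster, so [e] is inserted between them. /iudkaadigilv/ → iudekaadigilv.
Rule 3 (final cluster simplification): /v/ is the second consonant of a word-final cluster /lv/, so it deletes. /iudekaadigilv/ → iudekaadigil.

iudekaadigil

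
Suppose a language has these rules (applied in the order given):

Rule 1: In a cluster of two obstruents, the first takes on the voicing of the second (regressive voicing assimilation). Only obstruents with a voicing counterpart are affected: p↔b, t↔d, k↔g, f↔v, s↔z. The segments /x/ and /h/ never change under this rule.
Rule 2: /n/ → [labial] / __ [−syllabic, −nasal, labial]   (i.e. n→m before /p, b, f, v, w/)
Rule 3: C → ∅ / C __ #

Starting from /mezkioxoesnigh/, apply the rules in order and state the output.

Rule 1 (regressive voicing assimilation): /z/ precedes the voiceless obstruent /k/, so it devoices to [s] by assimilation. /g/ precedes the voiceless obstruent /h/, so it devoices to [k] by assimilation. /mezkioxoesnigh/ → meskioxoesnikh.
Rule 2 (nasal place assimilation): no segment meets the environment; /meskioxoesnikh/ is unchanged.
Rule 3 (final cluster simplification): /h/ is the second consonant of a word-final cluster /kh/, so it deletes. /meskioxoesnikh/ → meskioxoesnik.

meskioxoesnik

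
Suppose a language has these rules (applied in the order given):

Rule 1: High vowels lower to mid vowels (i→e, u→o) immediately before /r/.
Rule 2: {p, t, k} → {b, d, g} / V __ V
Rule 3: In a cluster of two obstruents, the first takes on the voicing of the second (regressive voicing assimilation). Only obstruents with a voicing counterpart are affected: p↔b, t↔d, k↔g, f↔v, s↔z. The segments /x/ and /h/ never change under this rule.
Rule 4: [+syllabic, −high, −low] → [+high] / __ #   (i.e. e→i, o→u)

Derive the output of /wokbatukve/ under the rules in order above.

wogbadugvi

Rule 1 (pre-rhotic lowering): no segment meets the environment; /wokbatukve/ is unchanged.
Rule 2 (intervocalic voicing): /t/ is a voiceless stop between vowels /a/ and /u/, so it voices to [d]. /wokbatukve/ → wokbadukve.
Rule 3 (regressive voicing assimilation): /k/ precedes the voiced obstruent /b/, so it voices to [g] by assimilation. /k/ precedes the voiced obstruent /v/, so it voices to [g] by assimilation. /wokbadukve/ → wogbadugve.
Rule 4 (final vowel raising): /e/ is a mid vowel in word-final position, so it raises to [i]. /wogbadugve/ → wogbadugvi.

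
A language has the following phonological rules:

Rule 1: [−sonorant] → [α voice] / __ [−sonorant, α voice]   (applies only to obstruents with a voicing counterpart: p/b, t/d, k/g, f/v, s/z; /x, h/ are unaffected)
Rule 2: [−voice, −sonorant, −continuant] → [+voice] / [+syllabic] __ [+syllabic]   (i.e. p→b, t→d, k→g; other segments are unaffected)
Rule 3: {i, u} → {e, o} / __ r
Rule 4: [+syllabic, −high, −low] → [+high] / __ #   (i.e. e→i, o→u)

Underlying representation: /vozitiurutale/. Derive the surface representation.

Rule 1 (regressive voicing assimilation): no segment meets the environment; /vozitiurutale/ is unchanged.
Rule 2 (intervocalic voicing): /t/ is a voiceless stop between vowels /i/ and /i/, so it voices to [d]. /t/ is a voiceless stop between vowels /u/ and /a/, so it voices to [d]. /vozitiurutale/ → vozidiurudale.
Rule 3 (pre-rhotic lowering): /u/ is a high vowel immediately before /r/, so it lowers to [o]. /vozidiurudale/ → vozidiorudale.
Rule 4 (final vowel raising): /e/ is a mid vowel in word-final position, so it raises to [i]. /vozidiorudale/ → vozidiorudali.

vozidiorudali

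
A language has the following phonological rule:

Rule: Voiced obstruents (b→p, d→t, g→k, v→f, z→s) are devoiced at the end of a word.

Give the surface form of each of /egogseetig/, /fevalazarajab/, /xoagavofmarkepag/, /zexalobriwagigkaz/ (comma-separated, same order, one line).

egogseetik, fevalazarajap, xoagavofmarkepak, zexalobriwagigkas

/egogseetig/: /g/ is a voiced obstruent in word-final position, so it devoices to [k]. → [egogseetik].
/fevalazarajab/: /b/ is a voiced obstruent in word-final position, so it devoices to [p]. → [fevalazarajap].
/xoagavofmarkepag/: /g/ is a voiced obstruent in word-final position, so it devoices to [k]. → [xoagavofmarkepak].
/zexalobriwagigkaz/: /z/ is a voiced obstruent in word-final position, so it devoices to [s]. → [zexalobriwagigkas].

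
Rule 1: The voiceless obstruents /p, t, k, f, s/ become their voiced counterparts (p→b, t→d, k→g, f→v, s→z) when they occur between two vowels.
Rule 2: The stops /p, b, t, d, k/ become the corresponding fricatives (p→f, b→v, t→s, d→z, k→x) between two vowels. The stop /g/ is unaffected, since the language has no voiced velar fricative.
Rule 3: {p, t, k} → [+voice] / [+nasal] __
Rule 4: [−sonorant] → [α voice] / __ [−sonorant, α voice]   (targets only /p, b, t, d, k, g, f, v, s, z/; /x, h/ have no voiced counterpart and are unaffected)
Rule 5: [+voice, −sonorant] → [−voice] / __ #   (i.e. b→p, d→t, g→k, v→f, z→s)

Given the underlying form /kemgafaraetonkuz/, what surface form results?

Rule 1 (intervocalic voicing): /f/ is a voiceless obstruent between vowels /a/ and /a/, so it voices to [v]. /t/ is a voiceless obstruent between vowels /e/ and /o/, so it voices to [d]. /kemgafaraetonkuz/ → kemgavaraedonkuz.
Rule 2 (intervocalic spirantization): /d/ is a stop between vowels /e/ and /o/, so it spirantizes to the fricative [z]. /kemgavaraedonkuz/ → kemgavaraezonkuz.
Rule 3 (post-nasal voicing): /k/ is a voiceless stop immediately after the nasal /n/, so it voices to [g]. /kemgavaraezonkuz/ → kemgavaraezonguz.
Rule 4 (regressive voicing assimilation): no segment meets the environment; /kemgavaraezonguz/ is unchanged.
Rule 5 (final devoicing): /z/ is a voiced obstruent in word-final position, so it devoices to [s]. /kemgavaraezonguz/ → kemgavaraezongus.

kemgavaraezongus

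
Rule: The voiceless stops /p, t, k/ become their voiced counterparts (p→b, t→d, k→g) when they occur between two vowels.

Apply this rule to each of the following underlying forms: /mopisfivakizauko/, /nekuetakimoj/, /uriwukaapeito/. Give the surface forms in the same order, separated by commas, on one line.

/mopisfivakizauko/: /p/ is a voiceless stop between vowels /o/ and /i/, so it voices to [b]. /k/ is a voiceless stop between vowels /a/ and /i/, so it voices to [g]. /k/ is a voiceless stop between vowels /u/ and /o/, so it voices to [g]. → [mobisfivagizaugo].
/nekuetakimoj/: /k/ is a voiceless stop between vowels /e/ and /u/, so it voices to [g]. /t/ is a voiceless stop between vowels /e/ and /a/, so it voices to [d]. /k/ is a voiceless stop between vowels /a/ and /i/, so it voices to [g]. → [neguedagimoj].
/uriwukaapeito/: /k/ is a voiceless stop between vowels /u/ and /a/, so it voices to [g]. /p/ is a voiceless stop between vowels /a/ and /e/, so it voices to [b]. /t/ is a voiceless stop between vowels /i/ and /o/, so it voices to [d]. → [uriwugaabeido].

mobisfivagizaugo, neguedagimoj, uriwugaabeido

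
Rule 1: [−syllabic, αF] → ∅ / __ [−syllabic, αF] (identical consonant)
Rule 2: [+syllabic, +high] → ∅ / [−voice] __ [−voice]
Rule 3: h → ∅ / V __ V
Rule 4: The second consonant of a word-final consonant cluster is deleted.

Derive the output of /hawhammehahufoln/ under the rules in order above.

hawhameahfol

Rule 1 (degemination): /mm/ is a geminate; the first /m/ deletes. /hawhammehahufoln/ → hawhamehahufoln.
Rule 2 (high vowel syncope): /u/ is a high vowel flanked by voiceless consonants /h/ and /f/, so it deletes. /hawhamehahufoln/ → hawhamehahfoln.
Rule 3 (intervocalic h-deletion): /h/ occurs between vowels /e/ and /a/, so it deletes. /hawhamehahfoln/ → hawhameahfoln.
Rule 4 (final cluster simplification): /n/ is the second consonant of a word-final cluster /ln/, so it deletes. /hawhameahfoln/ → hawhameahfol.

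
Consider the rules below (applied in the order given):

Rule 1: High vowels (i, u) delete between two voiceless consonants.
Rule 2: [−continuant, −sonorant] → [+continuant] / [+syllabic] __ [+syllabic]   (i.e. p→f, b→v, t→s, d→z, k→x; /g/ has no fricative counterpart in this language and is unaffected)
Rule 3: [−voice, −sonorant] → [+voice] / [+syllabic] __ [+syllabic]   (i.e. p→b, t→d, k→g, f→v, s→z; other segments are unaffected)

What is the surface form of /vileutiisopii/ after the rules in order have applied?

vileuziizovii

Rule 1 (high vowel syncope): no segment meets the environment; /vileutiisopii/ is unchanged.
Rule 2 (intervocalic spirantization): /t/ is a stop between vowels /u/ and /i/, so it spirantizes to the fricative [s]. /p/ is a stop between vowels /o/ and /i/, so it spirantizes to the fricative [f]. /vileutiisopii/ → vileusiisofii.
Rule 3 (intervocalic voicing): /s/ is a voiceless obstruent between vowels /u/ and /i/, so it voices to [z]. /s/ is a voiceless obstruent between vowels /i/ and /o/, so it voices to [z]. /f/ is a voiceless obstruent between vowels /o/ and /i/, so it voices to [v]. /vileusiisofii/ → vileuziizovii.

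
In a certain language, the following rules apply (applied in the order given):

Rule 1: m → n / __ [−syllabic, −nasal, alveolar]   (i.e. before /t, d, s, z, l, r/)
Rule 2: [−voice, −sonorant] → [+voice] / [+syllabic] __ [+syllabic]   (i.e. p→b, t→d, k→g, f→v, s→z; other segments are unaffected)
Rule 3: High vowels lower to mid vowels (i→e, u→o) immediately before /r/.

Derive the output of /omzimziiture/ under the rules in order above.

onzinziidore

Rule 1 (nasal place assimilation): /m/ precedes the alveolar consonant /z/, so it assimilates in place to [n]. /m/ precedes the alveolar consonant /z/, so it assimilates in place to [n]. /omzimziiture/ → onzinziiture.
Rule 2 (intervocalic voicing): /t/ is a voiceless obstruent between vowels /i/ and /u/, so it voices to [d]. /onzinziiture/ → onzinziidure.
Rule 3 (pre-rhotic lowering): /u/ is a high vowel immediately before /r/, so it lowers to [o]. /onzinziidure/ → onzinziidore.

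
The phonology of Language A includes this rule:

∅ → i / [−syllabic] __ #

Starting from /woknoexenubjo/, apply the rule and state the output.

woknoexenubjo

No segment of /woknoexenubjo/ meets the structural description of the rule, so the form surfaces unchanged.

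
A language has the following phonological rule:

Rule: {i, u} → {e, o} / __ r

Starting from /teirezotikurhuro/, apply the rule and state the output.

teerezotikorhoro

/i/ is a high vowel immediately before /r/, so it lowers to [e].
/u/ is a high vowel immediately before /r/, so it lowers to [o].
/u/ is a high vowel immediately before /r/, so it lowers to [o].
Surface form: [teerezotikorhoro].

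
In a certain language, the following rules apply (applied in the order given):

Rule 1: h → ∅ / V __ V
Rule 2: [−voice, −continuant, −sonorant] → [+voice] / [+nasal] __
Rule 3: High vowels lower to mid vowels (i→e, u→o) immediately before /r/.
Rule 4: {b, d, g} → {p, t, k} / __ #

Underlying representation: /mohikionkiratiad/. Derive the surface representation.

moikiongeratiat

Rule 1 (intervocalic h-deletion): /h/ occurs between vowels /o/ and /i/, so it deletes. /mohikionkiratiad/ → moikionkiratiad.
Rule 2 (post-nasal voicing): /k/ is a voiceless stop immediately after the nasal /n/, so it voices to [g]. /moikionkiratiad/ → moikiongiratiad.
Rule 3 (pre-rhotic lowering): /i/ is a high vowel immediately before /r/, so it lowers to [e]. /moikiongiratiad/ → moikiongeratiad.
Rule 4 (final devoicing): /d/ is a voiced stop in word-final position, so it devoices to [t]. /moikiongeratiad/ → moikiongeratiat.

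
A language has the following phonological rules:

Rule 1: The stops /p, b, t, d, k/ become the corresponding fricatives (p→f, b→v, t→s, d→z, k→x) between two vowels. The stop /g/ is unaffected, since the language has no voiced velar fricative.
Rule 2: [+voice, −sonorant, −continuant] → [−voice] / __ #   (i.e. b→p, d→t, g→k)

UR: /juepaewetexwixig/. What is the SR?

Rule 1 (intervocalic spirantization): /p/ is a stop between vowels /e/ and /a/, so it spirantizes to the fricative [f]. /t/ is a stop between vowels /e/ and /e/, so it spirantizes to the fricative [s]. /juepaewetexwixig/ → juefaewesexwixig.
Rule 2 (final devoicing): /g/ is a voiced stop in word-final position, so it devoices to [k]. /juefaewesexwixig/ → juefaewesexwixik.

juefaewesexwixik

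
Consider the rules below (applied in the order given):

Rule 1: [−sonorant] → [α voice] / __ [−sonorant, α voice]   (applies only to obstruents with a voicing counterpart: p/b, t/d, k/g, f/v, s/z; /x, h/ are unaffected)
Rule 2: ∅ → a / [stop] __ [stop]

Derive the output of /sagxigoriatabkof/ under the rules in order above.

sakxigoriatapakof

Rule 1 (regressive voicing assimilation): /g/ precedes the voiceless obstruent /x/, so it devoices to [k] by assimilation. /b/ precedes the voiceless obstruent /k/, so it devoices to [p] by assimilation. /sagxigoriatabkof/ → sakxigoriatapkof.
Rule 2 (stop-cluster a-epenthesis): /p/ and /k/ form a stop–stop cluster, so [a] is inserted between them. /sakxigoriatapkof/ → sakxigoriatapakof.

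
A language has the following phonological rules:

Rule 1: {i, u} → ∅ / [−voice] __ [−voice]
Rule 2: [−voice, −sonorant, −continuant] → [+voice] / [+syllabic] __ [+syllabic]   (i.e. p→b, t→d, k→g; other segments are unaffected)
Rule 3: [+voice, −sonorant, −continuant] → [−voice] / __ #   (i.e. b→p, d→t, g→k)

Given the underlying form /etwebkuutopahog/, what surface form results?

Rule 1 (high vowel syncope): no segment meets the environment; /etwebkuutopahog/ is unchanged.
Rule 2 (intervocalic voicing): /t/ is a voiceless stop between vowels /u/ and /o/, so it voices to [d]. /p/ is a voiceless stop between vowels /o/ and /a/, so it voices to [b]. /etwebkuutopahog/ → etwebkuudobahog.
Rule 3 (final devoicing): /g/ is a voiced stop in word-final position, so it devoices to [k]. /etwebkuudobahog/ → etwebkuudobahok.

etwebkuudobahok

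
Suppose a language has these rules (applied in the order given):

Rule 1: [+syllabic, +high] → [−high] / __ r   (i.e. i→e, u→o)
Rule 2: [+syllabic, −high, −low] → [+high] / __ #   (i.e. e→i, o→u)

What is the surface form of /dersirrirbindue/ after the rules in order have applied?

Rule 1 (pre-rhotic lowering): /i/ is a high vowel immediately before /r/, so it lowers to [e]. /i/ is a high vowel immediately before /r/, so it lowers to [e]. /dersirrirbindue/ → derserrerbindue.
Rule 2 (final vowel raising): /e/ is a mid vowel in word-final position, so it raises to [i]. /derserrerbindue/ → derserrerbindui.

derserrerbindui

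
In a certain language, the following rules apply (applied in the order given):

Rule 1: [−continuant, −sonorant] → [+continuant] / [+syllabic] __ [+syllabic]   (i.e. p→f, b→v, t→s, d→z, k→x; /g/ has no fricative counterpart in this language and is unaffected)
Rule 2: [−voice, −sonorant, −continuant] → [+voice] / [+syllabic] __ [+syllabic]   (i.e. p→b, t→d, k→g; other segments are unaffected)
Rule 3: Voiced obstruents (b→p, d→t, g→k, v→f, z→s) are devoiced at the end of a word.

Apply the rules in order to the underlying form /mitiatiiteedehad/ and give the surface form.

misiasiiseezehat

Rule 1 (intervocalic spirantization): /t/ is a stop between vowels /i/ and /i/, so it spirantizes to the fricative [s]. /t/ is a stop between vowels /a/ and /i/, so it spirantizes to the fricative [s]. /t/ is a stop between vowels /i/ and /e/, so it spirantizes to the fricative [s]. /d/ is a stop between vowels /e/ and /e/, so it spirantizes to the fricative [z]. /mitiatiiteedehad/ → misiasiiseezehad.
Rule 2 (intervocalic voicing): no segment meets the environment; /misiasiiseezehad/ is unchanged.
Rule 3 (final devoicing): /d/ is a voiced obstruent in word-final position, so it devoices to [t]. /misiasiiseezehad/ → misiasiiseezehat.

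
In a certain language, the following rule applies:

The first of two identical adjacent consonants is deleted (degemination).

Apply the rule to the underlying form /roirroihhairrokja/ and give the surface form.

/rr/ is a geminate; the first /r/ deletes.
/hh/ is a geminate; the first /h/ deletes.
/rr/ is a geminate; the first /r/ deletes.
The other instances of /r/, /h/, /k/, /j/ do not occur in the required environment and remain unchanged.
Surface form: [roiroihairokja].

roiroihairokja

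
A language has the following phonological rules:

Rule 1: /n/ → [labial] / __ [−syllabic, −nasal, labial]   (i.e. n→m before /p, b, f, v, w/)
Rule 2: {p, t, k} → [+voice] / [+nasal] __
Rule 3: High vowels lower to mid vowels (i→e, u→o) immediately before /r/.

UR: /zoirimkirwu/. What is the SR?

zoerimgerwu

Rule 1 (nasal place assimilation): no segment meets the environment; /zoirimkirwu/ is unchanged.
Rule 2 (post-nasal voicing): /k/ is a voiceless stop immediately after the nasal /m/, so it voices to [g]. /zoirimkirwu/ → zoirimgirwu.
Rule 3 (pre-rhotic lowering): /i/ is a high vowel immediately before /r/, so it lowers to [e]. /i/ is a high vowel immediately before /r/, so it lowers to [e]. /zoirimgirwu/ → zoerimgerwu.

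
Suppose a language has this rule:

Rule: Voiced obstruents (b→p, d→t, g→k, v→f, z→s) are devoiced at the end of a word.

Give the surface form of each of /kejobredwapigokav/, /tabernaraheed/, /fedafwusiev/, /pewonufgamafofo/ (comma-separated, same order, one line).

kejobredwapigokaf, tabernaraheet, fedafwusief, pewonufgamafofo

/kejobredwapigokav/: /v/ is a voiced obstruent in word-final position, so it devoices to [f]. → [kejobredwapigokaf].
/tabernaraheed/: /d/ is a voiced obstruent in word-final position, so it devoices to [t]. → [tabernaraheet].
/fedafwusiev/: /v/ is a voiced obstruent in word-final position, so it devoices to [f]. → [fedafwusief].
/pewonufgamafofo/: the rule's environment is not met; surfaces unchanged as [pewonufgamafofo].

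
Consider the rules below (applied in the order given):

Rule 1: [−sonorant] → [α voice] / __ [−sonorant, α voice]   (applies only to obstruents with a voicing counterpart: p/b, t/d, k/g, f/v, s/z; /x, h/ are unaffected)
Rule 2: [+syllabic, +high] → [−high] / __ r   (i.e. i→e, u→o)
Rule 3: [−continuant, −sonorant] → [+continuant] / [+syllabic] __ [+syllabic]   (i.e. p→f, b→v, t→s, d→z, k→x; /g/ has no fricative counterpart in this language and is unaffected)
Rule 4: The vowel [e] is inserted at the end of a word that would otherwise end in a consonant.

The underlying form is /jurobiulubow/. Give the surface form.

Rule 1 (regressive voicing assimilation): no segment meets the environment; /jurobiulubow/ is unchanged.
Rule 2 (pre-rhotic lowering): /u/ is a high vowel immediately before /r/, so it lowers to [o]. /jurobiulubow/ → jorobiulubow.
Rule 3 (intervocalic spirantization): /b/ is a stop between vowels /o/ and /i/, so it spirantizes to the fricative [v]. /b/ is a stop between vowels /u/ and /o/, so it spirantizes to the fricative [v]. /jorobiulubow/ → joroviuluvow.
Rule 4 (final e-epenthesis): the form ends in the consonant /w/, so [e] is inserted word-finally. /joroviuluvow/ → joroviuluvowe.

joroviuluvowe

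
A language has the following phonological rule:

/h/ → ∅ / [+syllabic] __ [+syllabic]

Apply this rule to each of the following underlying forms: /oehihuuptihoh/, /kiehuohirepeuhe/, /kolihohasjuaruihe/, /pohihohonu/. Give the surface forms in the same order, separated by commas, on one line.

oeiuuptioh, kieuoirepeue, kolioasjuaruie, poioonu

/oehihuuptihoh/: /h/ occurs between vowels /e/ and /i/, so it deletes. /h/ occurs between vowels /i/ and /u/, so it deletes. /h/ occurs between vowels /i/ and /o/, so it deletes. → [oeiuuptioh].
/kiehuohirepeuhe/: /h/ occurs between vowels /e/ and /u/, so it deletes. /h/ occurs between vowels /o/ and /i/, so it deletes. /h/ occurs between vowels /u/ and /e/, so it deletes. → [kieuoirepeue].
/kolihohasjuaruihe/: /h/ occurs between vowels /i/ and /o/, so it deletes. /h/ occurs between vowels /o/ and /a/, so it deletes. /h/ occurs between vowels /i/ and /e/, so it deletes. → [kolioasjuaruie].
/pohihohonu/: /h/ occurs between vowels /o/ and /i/, so it deletes. /h/ occurs between vowels /i/ and /o/, so it deletes. /h/ occurs between vowels /o/ and /o/, so it deletes. → [poioonu].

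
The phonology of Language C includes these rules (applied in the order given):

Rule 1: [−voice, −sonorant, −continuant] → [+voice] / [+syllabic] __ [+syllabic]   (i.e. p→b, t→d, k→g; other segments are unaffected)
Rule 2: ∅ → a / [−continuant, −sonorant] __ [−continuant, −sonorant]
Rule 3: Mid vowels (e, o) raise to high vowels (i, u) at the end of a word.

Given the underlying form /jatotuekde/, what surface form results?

Rule 1 (intervocalic voicing): /t/ is a voiceless stop between vowels /a/ and /o/, so it voices to [d]. /t/ is a voiceless stop between vowels /o/ and /u/, so it voices to [d]. /jatotuekde/ → jadoduekde.
Rule 2 (stop-cluster a-epenthesis): /k/ and /d/ form a stop–stop cluster, so [a] is inserted between them. /jadoduekde/ → jadoduekade.
Rule 3 (final vowel raising): /e/ is a mid vowel in word-final position, so it raises to [i]. /jadoduekade/ → jadoduekadi.

jadoduekadi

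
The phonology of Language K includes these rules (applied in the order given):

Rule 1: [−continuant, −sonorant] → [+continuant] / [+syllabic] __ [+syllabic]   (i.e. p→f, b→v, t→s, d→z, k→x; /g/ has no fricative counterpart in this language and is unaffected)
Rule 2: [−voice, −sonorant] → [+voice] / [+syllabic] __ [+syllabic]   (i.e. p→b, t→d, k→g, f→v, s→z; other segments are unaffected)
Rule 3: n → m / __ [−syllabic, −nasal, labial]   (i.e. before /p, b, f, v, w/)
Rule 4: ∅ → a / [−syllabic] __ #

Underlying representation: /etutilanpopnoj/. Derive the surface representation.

ezuzilampopnoja

Rule 1 (intervocalic spirantization): /t/ is a stop between vowels /e/ and /u/, so it spirantizes to the fricative [s]. /t/ is a stop between vowels /u/ and /i/, so it spirantizes to the fricative [s]. /etutilanpopnoj/ → esusilanpopnoj.
Rule 2 (intervocalic voicing): /s/ is a voiceless obstruent between vowels /e/ and /u/, so it voices to [z]. /s/ is a voiceless obstruent between vowels /u/ and /i/, so it voices to [z]. /esusilanpopnoj/ → ezuzilanpopnoj.
Rule 3 (nasal place assimilation): /n/ precedes the labial consonant /p/, so it assimilates in place to [m]. /ezuzilanpopnoj/ → ezuzilampopnoj.
Rule 4 (final a-epenthesis): the form ends in the consonant /j/, so [a] is inserted word-finally. /ezuzilampopnoj/ → ezuzilampopnoja.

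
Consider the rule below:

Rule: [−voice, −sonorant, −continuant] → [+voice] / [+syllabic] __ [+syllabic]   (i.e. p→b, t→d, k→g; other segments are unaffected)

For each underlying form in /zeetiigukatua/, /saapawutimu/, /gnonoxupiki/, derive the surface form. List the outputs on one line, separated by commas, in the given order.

zeediigugadua, saabawudimu, gnonoxubigi

/zeetiigukatua/: /t/ is a voiceless stop between vowels /e/ and /i/, so it voices to [d]. /k/ is a voiceless stop between vowels /u/ and /a/, so it voices to [g]. /t/ is a voiceless stop between vowels /a/ and /u/, so it voices to [d]. → [zeediigugadua].
/saapawutimu/: /p/ is a voiceless stop between vowels /a/ and /a/, so it voices to [b]. /t/ is a voiceless stop between vowels /u/ and /i/, so it voices to [d]. → [saabawudimu].
/gnonoxupiki/: /p/ is a voiceless stop between vowels /u/ and /i/, so it voices to [b]. /k/ is a voiceless stop between vowels /i/ and /i/, so it voices to [g]. → [gnonoxubigi].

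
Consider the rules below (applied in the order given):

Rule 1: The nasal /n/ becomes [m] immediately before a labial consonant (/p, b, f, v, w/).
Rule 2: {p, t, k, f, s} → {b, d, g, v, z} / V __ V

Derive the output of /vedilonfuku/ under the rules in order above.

vedilomfugu

Rule 1 (nasal place assimilation): /n/ precedes the labial consonant /f/, so it assimilates in place to [m]. /vedilonfuku/ → vedilomfuku.
Rule 2 (intervocalic voicing): /k/ is a voiceless obstruent between vowels /u/ and /u/, so it voices to [g]. /vedilomfuku/ → vedilomfugu.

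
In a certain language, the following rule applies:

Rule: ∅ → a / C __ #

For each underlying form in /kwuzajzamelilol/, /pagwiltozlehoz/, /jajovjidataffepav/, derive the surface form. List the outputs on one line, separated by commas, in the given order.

/kwuzajzamelilol/: the form ends in the consonant /l/, so [a] is inserted word-finally. → [kwuzajzamelilola].
/pagwiltozlehoz/: the form ends in the consonant /z/, so [a] is inserted word-finally. → [pagwiltozlehoza].
/jajovjidataffepav/: the form ends in the consonant /v/, so [a] is inserted word-finally. → [jajovjidataffepava].

kwuzajzamelilola, pagwiltozlehoza, jajovjidataffepava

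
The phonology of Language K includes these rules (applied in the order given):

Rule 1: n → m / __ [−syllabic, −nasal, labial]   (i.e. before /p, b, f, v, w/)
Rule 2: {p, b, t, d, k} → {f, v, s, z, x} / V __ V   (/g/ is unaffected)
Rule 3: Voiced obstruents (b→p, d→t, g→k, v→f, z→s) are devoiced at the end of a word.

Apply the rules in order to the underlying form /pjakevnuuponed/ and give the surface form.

pjaxevnuufonet

Rule 1 (nasal place assimilation): no segment meets the environment; /pjakevnuuponed/ is unchanged.
Rule 2 (intervocalic spirantization): /k/ is a stop between vowels /a/ and /e/, so it spirantizes to the fricative [x]. /p/ is a stop between vowels /u/ and /o/, so it spirantizes to the fricative [f]. /pjakevnuuponed/ → pjaxevnuufoned.
Rule 3 (final devoicing): /d/ is a voiced obstruent in word-final position, so it devoices to [t]. /pjaxevnuufoned/ → pjaxevnuufonet.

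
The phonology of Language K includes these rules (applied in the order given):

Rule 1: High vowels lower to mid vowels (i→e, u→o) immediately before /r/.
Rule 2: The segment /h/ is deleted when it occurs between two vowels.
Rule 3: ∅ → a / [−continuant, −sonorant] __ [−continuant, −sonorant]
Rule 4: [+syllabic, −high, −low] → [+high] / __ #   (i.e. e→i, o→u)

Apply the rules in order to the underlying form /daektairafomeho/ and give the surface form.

Rule 1 (pre-rhotic lowering): /i/ is a high vowel immediately before /r/, so it lowers to [e]. /daektairafomeho/ → daektaerafomeho.
Rule 2 (intervocalic h-deletion): /h/ occurs between vowels /e/ and /o/, so it deletes. /daektaerafomeho/ → daektaerafomeo.
Rule 3 (stop-cluster a-epenthesis): /k/ and /t/ form a stop–stop cluster, so [a] is inserted between them. /daektaerafomeo/ → daekataerafomeo.
Rule 4 (final vowel raising): /o/ is a mid vowel in word-final position, so it raises to [u]. /daekataerafomeo/ → daekataerafomeu.

daekataerafomeu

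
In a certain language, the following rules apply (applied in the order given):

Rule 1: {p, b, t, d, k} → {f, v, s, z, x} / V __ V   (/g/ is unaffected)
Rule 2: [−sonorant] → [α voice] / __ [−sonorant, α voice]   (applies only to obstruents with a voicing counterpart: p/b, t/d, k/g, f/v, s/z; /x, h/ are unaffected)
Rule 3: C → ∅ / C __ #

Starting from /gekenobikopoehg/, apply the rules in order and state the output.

gexenovixofoeh

Rule 1 (intervocalic spirantization): /k/ is a stop between vowels /e/ and /e/, so it spirantizes to the fricative [x]. /b/ is a stop between vowels /o/ and /i/, so it spirantizes to the fricative [v]. /k/ is a stop between vowels /i/ and /o/, so it spirantizes to the fricative [x]. /p/ is a stop between vowels /o/ and /o/, so it spirantizes to the fricative [f]. /gekenobikopoehg/ → gexenovixofoehg.
Rule 2 (regressive voicing assimilation): no segment meets the environment; /gexenovixofoehg/ is unchanged.
Rule 3 (final cluster simplification): /g/ is the second consonant of a word-final cluster /hg/, so it deletes. /gexenovixofoehg/ → gexenovixofoeh.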